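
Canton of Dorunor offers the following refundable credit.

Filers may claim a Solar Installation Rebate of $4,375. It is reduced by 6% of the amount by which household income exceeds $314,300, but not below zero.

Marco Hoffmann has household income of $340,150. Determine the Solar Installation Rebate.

Solar Installation Rebate: 6% of the $25,850 excess over $314,300 is $1,551; credit = $4,375 − $1,551 = $2,824.

$2,824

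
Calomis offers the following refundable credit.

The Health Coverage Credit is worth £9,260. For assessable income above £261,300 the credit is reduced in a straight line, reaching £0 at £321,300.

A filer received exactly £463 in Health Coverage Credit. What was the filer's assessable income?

£463 is 463/9,260 of the full £9,260, so 8,797/9,260 of the £60,000 range has been used: income = £261,300 + £60,000 × 8,797/9,260 = £318,300.

£318,300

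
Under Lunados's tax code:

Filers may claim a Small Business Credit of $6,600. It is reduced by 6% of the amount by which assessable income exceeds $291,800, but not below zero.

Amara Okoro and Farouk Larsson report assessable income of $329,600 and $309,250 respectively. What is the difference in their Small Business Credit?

$1,221

Amara ($329,600): Small Business Credit: 6% of the $37,800 excess over $291,800 is $2,268; credit = $6,600 − $2,268 = $4,332.
Farouk ($309,250): Small Business Credit: 6% of the $17,450 excess over $291,800 is $1,047; credit = $6,600 − $1,047 = $5,553.
Difference: |$4,332 − $5,553| = $1,221.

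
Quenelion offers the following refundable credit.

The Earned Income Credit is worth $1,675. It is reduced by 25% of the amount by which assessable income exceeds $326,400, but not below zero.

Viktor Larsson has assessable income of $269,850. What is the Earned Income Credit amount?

$1,675

Earned Income Credit: $269,850 is at or below the $326,400 threshold, so the full $1,675 applies.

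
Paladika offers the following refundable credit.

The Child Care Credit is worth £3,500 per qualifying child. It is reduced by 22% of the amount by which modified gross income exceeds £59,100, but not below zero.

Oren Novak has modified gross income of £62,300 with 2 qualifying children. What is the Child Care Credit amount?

£6,296

Child Care Credit: base = 2 × £3,500 = £7,000. 22% of the £3,200 excess over £59,100 is £704; credit = £7,000 − £704 = £6,296.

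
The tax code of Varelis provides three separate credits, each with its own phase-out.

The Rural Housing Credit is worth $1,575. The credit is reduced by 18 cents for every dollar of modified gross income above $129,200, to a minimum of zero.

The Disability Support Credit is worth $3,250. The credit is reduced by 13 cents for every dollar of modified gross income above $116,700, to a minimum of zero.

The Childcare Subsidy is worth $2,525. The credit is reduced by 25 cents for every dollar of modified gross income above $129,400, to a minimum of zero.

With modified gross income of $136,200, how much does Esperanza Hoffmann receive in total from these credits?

Rural Housing Credit: 18% of the $7,000 excess over $129,200 is $1,260; credit = $1,575 − $1,260 = $315.
Disability Support Credit: 13% of the $19,500 excess over $116,700 is $2,535; credit = $3,250 − $2,535 = $715.
Childcare Subsidy: 25% of the $6,800 excess over $129,400 is $1,700; credit = $2,525 − $1,700 = $825.
Total: $315 + $715 + $825 = $1,855.

$1,855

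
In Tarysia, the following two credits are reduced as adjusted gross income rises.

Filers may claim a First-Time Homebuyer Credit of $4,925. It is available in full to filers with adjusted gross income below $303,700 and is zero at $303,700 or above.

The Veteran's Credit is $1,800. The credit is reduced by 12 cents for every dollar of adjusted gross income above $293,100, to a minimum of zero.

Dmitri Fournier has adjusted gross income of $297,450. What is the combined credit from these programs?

First-Time Homebuyer Credit: $297,450 is below the $303,700 cutoff, so the full $4,925 applies.
Veteran's Credit: 12% of the $4,350 excess over $293,100 is $522; credit = $1,800 − $522 = $1,278.
Total: $4,925 + $1,278 = $6,203.

$6,203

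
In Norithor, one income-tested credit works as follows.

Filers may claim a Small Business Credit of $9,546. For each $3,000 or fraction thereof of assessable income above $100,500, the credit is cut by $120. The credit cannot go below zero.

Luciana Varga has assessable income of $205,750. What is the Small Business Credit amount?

Small Business Credit: income exceeds $100,500 by $105,250, which is 36 full-or-partial $3,000 increments; reduction = 36 × $120 = $4,320, leaving $5,226.

$5,226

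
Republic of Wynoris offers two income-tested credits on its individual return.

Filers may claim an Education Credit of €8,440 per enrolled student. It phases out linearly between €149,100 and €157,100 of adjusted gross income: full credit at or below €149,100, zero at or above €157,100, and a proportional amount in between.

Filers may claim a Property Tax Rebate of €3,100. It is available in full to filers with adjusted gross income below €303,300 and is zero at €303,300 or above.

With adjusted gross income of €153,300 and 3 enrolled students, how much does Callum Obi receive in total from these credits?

€15,127

Education Credit: base = 3 × €8,440 = €25,320. €153,300 is €4,200 into a €8,000 phase-out range, leaving 3,800/8,000 of the credit: €25,320 × 3,800/8,000 = €12,027.
Property Tax Rebate: €153,300 is below the €303,300 cutoff, so the full €3,100 applies.
Total: €12,027 + €3,100 = €15,127.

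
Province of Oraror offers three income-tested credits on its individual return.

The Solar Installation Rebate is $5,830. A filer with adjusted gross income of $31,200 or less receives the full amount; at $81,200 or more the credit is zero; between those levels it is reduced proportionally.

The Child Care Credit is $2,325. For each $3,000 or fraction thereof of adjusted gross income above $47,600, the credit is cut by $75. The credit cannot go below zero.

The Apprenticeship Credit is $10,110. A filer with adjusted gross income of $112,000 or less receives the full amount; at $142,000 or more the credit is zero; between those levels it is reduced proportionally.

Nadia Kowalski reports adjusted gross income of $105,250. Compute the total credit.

Solar Installation Rebate: $105,250 is at or above $81,200, so the credit is $0.
Child Care Credit: income exceeds $47,600 by $57,650, which is 20 full-or-partial $3,000 increments; reduction = 20 × $75 = $1,500, leaving $825.
Apprenticeship Credit: $105,250 is at or below the $112,000 threshold, so the full $10,110 applies.
Total: $0 + $825 + $10,110 = $10,935.

$10,935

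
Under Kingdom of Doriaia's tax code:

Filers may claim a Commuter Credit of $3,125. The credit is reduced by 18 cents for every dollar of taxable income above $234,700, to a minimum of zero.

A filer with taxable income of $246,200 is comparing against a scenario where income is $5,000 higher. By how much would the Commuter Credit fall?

$900

At $246,200 — 18% of the $11,500 excess over $234,700 is $2,070; credit = $3,125 − $2,070 = $1,055.
At $251,200 — 18% of the $16,500 excess over $234,700 is $2,970; credit = $3,125 − $2,970 = $155.
Lost: $1,055 − $155 = $900.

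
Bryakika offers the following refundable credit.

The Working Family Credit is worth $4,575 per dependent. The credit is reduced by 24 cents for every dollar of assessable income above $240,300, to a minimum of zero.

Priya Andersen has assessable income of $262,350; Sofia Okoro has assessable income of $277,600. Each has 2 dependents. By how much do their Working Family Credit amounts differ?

$3,660

Priya ($262,350): Working Family Credit: base = 2 × $4,575 = $9,150. 24% of the $22,050 excess over $240,300 is $5,292; credit = $9,150 − $5,292 = $3,858.
Sofia ($277,600): Working Family Credit: base = 2 × $4,575 = $9,150. 24% of the $37,300 excess over $240,300 is $8,952; credit = $9,150 − $8,952 = $198.
Difference: |$3,858 − $198| = $3,660.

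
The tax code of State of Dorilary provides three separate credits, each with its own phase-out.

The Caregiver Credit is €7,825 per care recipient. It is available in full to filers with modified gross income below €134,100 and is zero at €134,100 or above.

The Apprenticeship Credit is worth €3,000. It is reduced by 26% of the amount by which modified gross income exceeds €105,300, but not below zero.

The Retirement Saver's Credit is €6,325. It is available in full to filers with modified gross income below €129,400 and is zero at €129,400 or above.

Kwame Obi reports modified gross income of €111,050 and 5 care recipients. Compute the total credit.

€46,955

Caregiver Credit: base = 5 × €7,825 = €39,125. €111,050 is below the €134,100 cutoff, so the full €39,125 applies.
Apprenticeship Credit: 26% of the €5,750 excess over €105,300 is €1,495; credit = €3,000 − €1,495 = €1,505.
Retirement Saver's Credit: €111,050 is below the €129,400 cutoff, so the full €6,325 applies.
Total: €39,125 + €1,505 + €6,325 = €46,955.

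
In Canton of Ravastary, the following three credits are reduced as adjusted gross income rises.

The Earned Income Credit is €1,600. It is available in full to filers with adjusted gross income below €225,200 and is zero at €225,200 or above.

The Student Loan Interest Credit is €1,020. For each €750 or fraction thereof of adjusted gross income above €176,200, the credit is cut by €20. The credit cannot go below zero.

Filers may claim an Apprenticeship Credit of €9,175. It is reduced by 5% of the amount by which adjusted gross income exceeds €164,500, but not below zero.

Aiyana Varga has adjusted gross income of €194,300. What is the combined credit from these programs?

Earned Income Credit: €194,300 is below the €225,200 cutoff, so the full €1,600 applies.
Student Loan Interest Credit: income exceeds €176,200 by €18,100, which is 25 full-or-partial €750 increments; reduction = 25 × €20 = €500, leaving €520.
Apprenticeship Credit: 5% of the €29,800 excess over €164,500 is €1,490; credit = €9,175 − €1,490 = €7,685.
Total: €1,600 + €520 + €7,685 = €9,805.

€9,805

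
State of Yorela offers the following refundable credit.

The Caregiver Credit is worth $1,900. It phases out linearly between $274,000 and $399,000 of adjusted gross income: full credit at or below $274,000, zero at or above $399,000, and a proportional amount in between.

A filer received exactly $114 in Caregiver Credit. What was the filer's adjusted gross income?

$114 is 114/1,900 of the full $1,900, so 1,786/1,900 of the $125,000 range has been used: income = $274,000 + $125,000 × 1,786/1,900 = $391,500.

$391,500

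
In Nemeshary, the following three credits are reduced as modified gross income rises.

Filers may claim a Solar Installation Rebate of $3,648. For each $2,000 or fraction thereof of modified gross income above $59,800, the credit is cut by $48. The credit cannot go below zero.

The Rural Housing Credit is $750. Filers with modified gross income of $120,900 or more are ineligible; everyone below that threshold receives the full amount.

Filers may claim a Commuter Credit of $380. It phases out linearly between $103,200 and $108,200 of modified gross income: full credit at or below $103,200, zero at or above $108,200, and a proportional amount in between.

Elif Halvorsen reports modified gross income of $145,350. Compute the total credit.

Solar Installation Rebate: income exceeds $59,800 by $85,550, which is 43 full-or-partial $2,000 increments; reduction = 43 × $48 = $2,064, leaving $1,584.
Rural Housing Credit: $145,350 meets or exceeds the $120,900 cutoff, so the credit is $0.
Commuter Credit: $145,350 is at or above $108,200, so the credit is $0.
Total: $1,584 + $0 + $0 = $1,584.

$1,584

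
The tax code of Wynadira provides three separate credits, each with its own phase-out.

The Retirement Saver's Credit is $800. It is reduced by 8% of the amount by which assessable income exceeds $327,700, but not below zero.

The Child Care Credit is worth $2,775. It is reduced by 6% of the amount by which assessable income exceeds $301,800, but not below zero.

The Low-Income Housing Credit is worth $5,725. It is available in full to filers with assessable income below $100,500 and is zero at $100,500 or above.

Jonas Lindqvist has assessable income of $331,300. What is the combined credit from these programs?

$1,517

Retirement Saver's Credit: 8% of the $3,600 excess over $327,700 is $288; credit = $800 − $288 = $512.
Child Care Credit: 6% of the $29,500 excess over $301,800 is $1,770; credit = $2,775 − $1,770 = $1,005.
Low-Income Housing Credit: $331,300 meets or exceeds the $100,500 cutoff, so the credit is $0.
Total: $512 + $1,005 + $0 = $1,517.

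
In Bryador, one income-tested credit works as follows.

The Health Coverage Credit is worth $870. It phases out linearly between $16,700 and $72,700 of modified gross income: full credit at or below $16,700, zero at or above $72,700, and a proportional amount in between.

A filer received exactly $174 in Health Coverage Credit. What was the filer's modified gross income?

$174 is 174/870 of the full $870, so 696/870 of the $56,000 range has been used: income = $16,700 + $56,000 × 696/870 = $61,500.

$61,500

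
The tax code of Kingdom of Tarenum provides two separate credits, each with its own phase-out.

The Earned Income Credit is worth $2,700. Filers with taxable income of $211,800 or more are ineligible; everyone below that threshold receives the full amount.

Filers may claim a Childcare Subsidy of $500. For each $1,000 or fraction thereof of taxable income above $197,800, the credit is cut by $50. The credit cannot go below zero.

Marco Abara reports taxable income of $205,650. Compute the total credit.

$2,800

Earned Income Credit: $205,650 is below the $211,800 cutoff, so the full $2,700 applies.
Childcare Subsidy: income exceeds $197,800 by $7,850, which is 8 full-or-partial $1,000 increments; reduction = 8 × $50 = $400, leaving $100.
Total: $2,700 + $100 = $2,800.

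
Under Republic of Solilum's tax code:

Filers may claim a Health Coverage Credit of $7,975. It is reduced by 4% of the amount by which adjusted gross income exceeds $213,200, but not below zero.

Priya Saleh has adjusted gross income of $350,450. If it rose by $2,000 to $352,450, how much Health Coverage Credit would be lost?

At $350,450 — 4% of the $137,250 excess over $213,200 is $5,490; credit = $7,975 − $5,490 = $2,485.
At $352,450 — 4% of the $139,250 excess over $213,200 is $5,570; credit = $7,975 − $5,570 = $2,405.
Lost: $2,485 − $2,405 = $80.

$80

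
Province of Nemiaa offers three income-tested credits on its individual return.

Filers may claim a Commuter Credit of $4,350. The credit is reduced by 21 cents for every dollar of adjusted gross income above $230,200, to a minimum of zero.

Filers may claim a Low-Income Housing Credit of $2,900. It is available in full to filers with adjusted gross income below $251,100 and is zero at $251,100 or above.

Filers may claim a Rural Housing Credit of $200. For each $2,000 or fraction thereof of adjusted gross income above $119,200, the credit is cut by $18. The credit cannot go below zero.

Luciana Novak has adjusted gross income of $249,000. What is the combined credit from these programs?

$3,302

Commuter Credit: 21% of the $18,800 excess over $230,200 is $3,948; credit = $4,350 − $3,948 = $402.
Low-Income Housing Credit: $249,000 is below the $251,100 cutoff, so the full $2,900 applies.
Rural Housing Credit: income exceeds $119,200 by $129,800 → 65 increments × $18 = $1,170 ≥ base, so the credit is $0.
Total: $402 + $2,900 + $0 = $3,302.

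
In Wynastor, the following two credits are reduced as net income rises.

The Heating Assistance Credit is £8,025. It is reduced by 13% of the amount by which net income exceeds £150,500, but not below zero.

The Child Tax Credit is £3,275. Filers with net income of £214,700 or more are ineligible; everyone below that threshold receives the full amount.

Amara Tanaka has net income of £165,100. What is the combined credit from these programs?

£9,402

Heating Assistance Credit: 13% of the £14,600 excess over £150,500 is £1,898; credit = £8,025 − £1,898 = £6,127.
Child Tax Credit: £165,100 is below the £214,700 cutoff, so the full £3,275 applies.
Total: £6,127 + £3,275 = £9,402.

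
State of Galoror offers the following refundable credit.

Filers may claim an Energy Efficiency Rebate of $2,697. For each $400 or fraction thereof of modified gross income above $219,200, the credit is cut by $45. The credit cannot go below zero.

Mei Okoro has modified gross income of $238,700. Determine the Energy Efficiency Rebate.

$492

Energy Efficiency Rebate: income exceeds $219,200 by $19,500, which is 49 full-or-partial $400 increments; reduction = 49 × $45 = $2,205, leaving $492.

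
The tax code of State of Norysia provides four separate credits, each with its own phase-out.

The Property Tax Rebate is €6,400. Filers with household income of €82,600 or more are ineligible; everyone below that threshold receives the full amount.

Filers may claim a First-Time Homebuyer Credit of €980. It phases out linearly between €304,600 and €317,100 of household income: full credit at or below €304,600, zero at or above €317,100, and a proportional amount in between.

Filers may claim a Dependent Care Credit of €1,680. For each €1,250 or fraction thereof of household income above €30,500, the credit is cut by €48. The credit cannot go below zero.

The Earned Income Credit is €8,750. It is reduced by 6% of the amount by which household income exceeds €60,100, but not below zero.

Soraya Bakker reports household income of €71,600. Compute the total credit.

Property Tax Rebate: €71,600 is below the €82,600 cutoff, so the full €6,400 applies.
First-Time Homebuyer Credit: €71,600 is at or below the €304,600 threshold, so the full €980 applies.
Dependent Care Credit: income exceeds €30,500 by €41,100, which is 33 full-or-partial €1,250 increments; reduction = 33 × €48 = €1,584, leaving €96.
Earned Income Credit: 6% of the €11,500 excess over €60,100 is €690; credit = €8,750 − €690 = €8,060.
Total: €6,400 + €980 + €96 + €8,060 = €15,536.

€15,536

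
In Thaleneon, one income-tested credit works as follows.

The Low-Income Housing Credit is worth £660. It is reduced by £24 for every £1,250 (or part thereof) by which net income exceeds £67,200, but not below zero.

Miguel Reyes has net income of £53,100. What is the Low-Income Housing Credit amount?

£660

Low-Income Housing Credit: £53,100 is at or below the £67,200 threshold, so the full £660 applies.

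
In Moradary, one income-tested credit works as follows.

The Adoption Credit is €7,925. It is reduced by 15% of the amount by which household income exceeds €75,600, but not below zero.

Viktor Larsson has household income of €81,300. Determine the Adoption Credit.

Adoption Credit: 15% of the €5,700 excess over €75,600 is €855; credit = €7,925 − €855 = €7,070.

€7,070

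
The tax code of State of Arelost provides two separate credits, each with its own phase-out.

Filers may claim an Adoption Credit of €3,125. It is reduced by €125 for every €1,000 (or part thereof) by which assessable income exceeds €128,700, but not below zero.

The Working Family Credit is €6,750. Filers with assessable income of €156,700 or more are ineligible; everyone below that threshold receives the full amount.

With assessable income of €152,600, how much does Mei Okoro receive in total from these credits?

€6,875

Adoption Credit: income exceeds €128,700 by €23,900, which is 24 full-or-partial €1,000 increments; reduction = 24 × €125 = €3,000, leaving €125.
Working Family Credit: €152,600 is below the €156,700 cutoff, so the full €6,750 applies.
Total: €125 + €6,750 = €6,875.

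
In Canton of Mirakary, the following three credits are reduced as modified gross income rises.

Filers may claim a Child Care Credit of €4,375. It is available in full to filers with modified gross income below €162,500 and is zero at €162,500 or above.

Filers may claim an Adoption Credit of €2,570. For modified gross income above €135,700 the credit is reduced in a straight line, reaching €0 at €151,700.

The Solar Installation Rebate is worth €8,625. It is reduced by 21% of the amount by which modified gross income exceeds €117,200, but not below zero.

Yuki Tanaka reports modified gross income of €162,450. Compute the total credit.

Child Care Credit: €162,450 is below the €162,500 cutoff, so the full €4,375 applies.
Adoption Credit: €162,450 is at or above €151,700, so the credit is €0.
Solar Installation Rebate: 21% of the €45,250 excess over €117,200 is €9,502.50 ≥ base, so the credit is €0.
Total: €4,375 + €0 + €0 = €4,375.

€4,375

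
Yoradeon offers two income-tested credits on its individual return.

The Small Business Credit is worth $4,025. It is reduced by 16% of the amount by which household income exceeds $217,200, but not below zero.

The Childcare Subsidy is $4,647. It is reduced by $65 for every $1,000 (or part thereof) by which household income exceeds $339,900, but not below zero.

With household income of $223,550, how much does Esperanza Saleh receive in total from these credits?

$7,656

Small Business Credit: 16% of the $6,350 excess over $217,200 is $1,016; credit = $4,025 − $1,016 = $3,009.
Childcare Subsidy: $223,550 is at or below the $339,900 threshold, so the full $4,647 applies.
Total: $3,009 + $4,647 = $7,656.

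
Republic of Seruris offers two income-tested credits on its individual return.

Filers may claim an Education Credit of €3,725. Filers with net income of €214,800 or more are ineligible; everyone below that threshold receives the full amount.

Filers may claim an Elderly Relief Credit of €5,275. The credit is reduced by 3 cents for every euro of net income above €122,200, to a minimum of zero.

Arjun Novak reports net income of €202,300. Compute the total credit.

€6,597

Education Credit: €202,300 is below the €214,800 cutoff, so the full €3,725 applies.
Elderly Relief Credit: 3% of the €80,100 excess over €122,200 is €2,403; credit = €5,275 − €2,403 = €2,872.
Total: €3,725 + €2,872 = €6,597.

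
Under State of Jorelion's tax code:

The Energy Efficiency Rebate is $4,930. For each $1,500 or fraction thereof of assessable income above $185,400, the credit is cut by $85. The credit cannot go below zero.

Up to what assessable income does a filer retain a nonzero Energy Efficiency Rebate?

$270,900

After 57 increments the reduction is 57 × $85 = $4,845, leaving $85; one more increment wipes it out. Increment 57 ends at excess 57 × $1,500 = $85,500, so the highest qualifying income is $185,400 + $85,500 = $270,900.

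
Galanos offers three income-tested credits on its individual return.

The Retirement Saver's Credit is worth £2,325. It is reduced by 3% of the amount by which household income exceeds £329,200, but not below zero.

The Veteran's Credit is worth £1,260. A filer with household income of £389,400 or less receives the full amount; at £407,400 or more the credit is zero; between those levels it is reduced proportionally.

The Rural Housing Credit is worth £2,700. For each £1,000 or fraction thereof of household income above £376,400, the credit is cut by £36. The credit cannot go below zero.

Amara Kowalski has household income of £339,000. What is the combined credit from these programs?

Retirement Saver's Credit: 3% of the £9,800 excess over £329,200 is £294; credit = £2,325 − £294 = £2,031.
Veteran's Credit: £339,000 is at or below the £389,400 threshold, so the full £1,260 applies.
Rural Housing Credit: £339,000 is at or below the £376,400 threshold, so the full £2,700 applies.
Total: £2,031 + £1,260 + £2,700 = £5,991.

£5,991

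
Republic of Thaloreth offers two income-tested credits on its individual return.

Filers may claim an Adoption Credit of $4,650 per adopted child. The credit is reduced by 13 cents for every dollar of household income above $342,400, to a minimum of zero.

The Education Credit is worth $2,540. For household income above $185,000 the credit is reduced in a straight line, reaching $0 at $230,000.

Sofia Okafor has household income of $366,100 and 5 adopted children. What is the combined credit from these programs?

$20,169

Adoption Credit: base = 5 × $4,650 = $23,250. 13% of the $23,700 excess over $342,400 is $3,081; credit = $23,250 − $3,081 = $20,169.
Education Credit: $366,100 is at or above $230,000, so the credit is $0.
Total: $20,169 + $0 = $20,169.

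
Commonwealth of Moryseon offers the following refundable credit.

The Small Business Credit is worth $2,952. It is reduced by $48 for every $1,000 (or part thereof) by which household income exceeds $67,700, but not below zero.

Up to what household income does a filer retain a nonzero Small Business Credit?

After 61 increments the reduction is 61 × $48 = $2,928, leaving $24; one more increment wipes it out. Increment 61 ends at excess 61 × $1,000 = $61,000, so the highest qualifying income is $67,700 + $61,000 = $128,700.

$128,700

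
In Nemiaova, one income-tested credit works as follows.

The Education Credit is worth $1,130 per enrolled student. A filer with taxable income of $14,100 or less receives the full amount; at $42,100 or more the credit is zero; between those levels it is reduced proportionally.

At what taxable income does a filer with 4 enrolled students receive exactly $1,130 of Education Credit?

$35,100

Full credit = 4 × $1,130 = $4,520.
$1,130 is 1,130/4,520 of the full $4,520, so 3,390/4,520 of the $28,000 range has been used: income = $14,100 + $28,000 × 3,390/4,520 = $35,100.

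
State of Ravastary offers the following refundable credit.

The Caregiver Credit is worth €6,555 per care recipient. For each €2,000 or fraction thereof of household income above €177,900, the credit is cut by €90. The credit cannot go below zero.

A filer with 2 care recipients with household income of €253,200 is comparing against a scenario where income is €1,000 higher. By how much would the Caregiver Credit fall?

At €253,200 — base = 2 × €6,555 = €13,110. income exceeds €177,900 by €75,300, which is 38 full-or-partial €2,000 increments; reduction = 38 × €90 = €3,420, leaving €9,690.
At €254,200 — base = 2 × €6,555 = €13,110. income exceeds €177,900 by €76,300, which is 39 full-or-partial €2,000 increments; reduction = 39 × €90 = €3,510, leaving €9,600.
Lost: €9,690 − €9,600 = €90.

€90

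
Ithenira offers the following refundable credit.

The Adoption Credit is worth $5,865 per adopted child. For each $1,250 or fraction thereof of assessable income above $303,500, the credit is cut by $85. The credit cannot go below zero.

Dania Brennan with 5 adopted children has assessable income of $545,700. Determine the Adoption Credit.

Adoption Credit: base = 5 × $5,865 = $29,325. income exceeds $303,500 by $242,200, which is 194 full-or-partial $1,250 increments; reduction = 194 × $85 = $16,490, leaving $12,835.

$12,835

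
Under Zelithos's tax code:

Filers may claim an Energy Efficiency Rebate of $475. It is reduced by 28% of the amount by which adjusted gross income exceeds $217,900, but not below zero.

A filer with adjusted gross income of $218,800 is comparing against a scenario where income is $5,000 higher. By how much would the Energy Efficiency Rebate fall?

At $218,800 — 28% of the $900 excess over $217,900 is $252; credit = $475 − $252 = $223.
At $223,800 — 28% of the $5,900 excess over $217,900 is $1,652 ≥ base, so the credit is $0.
Lost: $223 − $0 = $223.

$223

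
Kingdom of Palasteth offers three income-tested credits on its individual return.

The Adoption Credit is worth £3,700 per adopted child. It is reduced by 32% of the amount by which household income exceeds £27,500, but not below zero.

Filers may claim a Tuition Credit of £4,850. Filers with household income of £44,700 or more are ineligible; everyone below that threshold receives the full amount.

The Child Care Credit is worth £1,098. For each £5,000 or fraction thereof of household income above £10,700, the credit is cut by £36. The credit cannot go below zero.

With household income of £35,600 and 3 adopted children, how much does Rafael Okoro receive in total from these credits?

Adoption Credit: base = 3 × £3,700 = £11,100. 32% of the £8,100 excess over £27,500 is £2,592; credit = £11,100 − £2,592 = £8,508.
Tuition Credit: £35,600 is below the £44,700 cutoff, so the full £4,850 applies.
Child Care Credit: income exceeds £10,700 by £24,900, which is 5 full-or-partial £5,000 increments; reduction = 5 × £36 = £180, leaving £918.
Total: £8,508 + £4,850 + £918 = £14,276.

£14,276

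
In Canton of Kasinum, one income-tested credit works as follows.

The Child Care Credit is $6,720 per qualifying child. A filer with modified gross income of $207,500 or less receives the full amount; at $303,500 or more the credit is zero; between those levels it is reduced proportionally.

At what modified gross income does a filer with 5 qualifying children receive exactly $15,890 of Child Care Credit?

$258,100

Full credit = 5 × $6,720 = $33,600.
$15,890 is 15,890/33,600 of the full $33,600, so 17,710/33,600 of the $96,000 range has been used: income = $207,500 + $96,000 × 17,710/33,600 = $258,100.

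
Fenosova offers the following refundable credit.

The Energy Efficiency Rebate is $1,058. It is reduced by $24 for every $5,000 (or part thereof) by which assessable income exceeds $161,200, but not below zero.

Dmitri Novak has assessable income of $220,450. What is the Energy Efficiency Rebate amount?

$770

Energy Efficiency Rebate: income exceeds $161,200 by $59,250, which is 12 full-or-partial $5,000 increments; reduction = 12 × $24 = $288, leaving $770.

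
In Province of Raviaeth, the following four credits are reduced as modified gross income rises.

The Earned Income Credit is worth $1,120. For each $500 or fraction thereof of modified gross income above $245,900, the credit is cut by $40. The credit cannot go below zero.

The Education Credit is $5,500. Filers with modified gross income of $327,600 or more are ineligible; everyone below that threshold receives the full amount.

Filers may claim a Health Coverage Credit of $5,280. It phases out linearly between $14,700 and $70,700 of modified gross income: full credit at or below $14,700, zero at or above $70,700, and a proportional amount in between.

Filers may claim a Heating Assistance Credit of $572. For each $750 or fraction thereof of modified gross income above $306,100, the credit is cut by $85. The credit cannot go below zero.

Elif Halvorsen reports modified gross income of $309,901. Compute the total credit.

$5,562

Earned Income Credit: income exceeds $245,900 by $64,001 → 129 increments × $40 = $5,160 ≥ base, so the credit is $0.
Education Credit: $309,901 is below the $327,600 cutoff, so the full $5,500 applies.
Health Coverage Credit: $309,901 is at or above $70,700, so the credit is $0.
Heating Assistance Credit: income exceeds $306,100 by $3,801, which is 6 full-or-partial $750 increments; reduction = 6 × $85 = $510, leaving $62.
Total: $0 + $5,500 + $0 + $62 = $5,562.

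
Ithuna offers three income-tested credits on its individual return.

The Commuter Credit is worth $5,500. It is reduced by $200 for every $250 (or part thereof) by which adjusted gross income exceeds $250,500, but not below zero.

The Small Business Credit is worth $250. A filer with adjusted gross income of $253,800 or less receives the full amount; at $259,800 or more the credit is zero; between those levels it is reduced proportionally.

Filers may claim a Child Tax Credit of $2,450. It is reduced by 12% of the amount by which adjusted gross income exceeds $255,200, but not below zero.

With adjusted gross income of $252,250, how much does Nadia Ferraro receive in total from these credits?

Commuter Credit: income exceeds $250,500 by $1,750, which is 7 full-or-partial $250 increments; reduction = 7 × $200 = $1,400, leaving $4,100.
Small Business Credit: $252,250 is at or below the $253,800 threshold, so the full $250 applies.
Child Tax Credit: $252,250 is at or below the $255,200 threshold, so the full $2,450 applies.
Total: $4,100 + $250 + $2,450 = $6,800.

$6,800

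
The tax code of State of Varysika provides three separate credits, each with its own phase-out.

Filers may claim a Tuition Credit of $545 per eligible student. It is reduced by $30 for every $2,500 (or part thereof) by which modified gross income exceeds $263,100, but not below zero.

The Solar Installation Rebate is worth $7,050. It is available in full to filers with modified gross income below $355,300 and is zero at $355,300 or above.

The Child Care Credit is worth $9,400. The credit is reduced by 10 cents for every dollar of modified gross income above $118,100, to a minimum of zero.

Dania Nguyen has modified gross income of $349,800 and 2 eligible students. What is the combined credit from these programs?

Tuition Credit: base = 2 × $545 = $1,090. income exceeds $263,100 by $86,700, which is 35 full-or-partial $2,500 increments; reduction = 35 × $30 = $1,050, leaving $40.
Solar Installation Rebate: $349,800 is below the $355,300 cutoff, so the full $7,050 applies.
Child Care Credit: 10% of the $231,700 excess over $118,100 is $23,170 ≥ base, so the credit is $0.
Total: $40 + $7,050 + $0 = $7,090.

$7,090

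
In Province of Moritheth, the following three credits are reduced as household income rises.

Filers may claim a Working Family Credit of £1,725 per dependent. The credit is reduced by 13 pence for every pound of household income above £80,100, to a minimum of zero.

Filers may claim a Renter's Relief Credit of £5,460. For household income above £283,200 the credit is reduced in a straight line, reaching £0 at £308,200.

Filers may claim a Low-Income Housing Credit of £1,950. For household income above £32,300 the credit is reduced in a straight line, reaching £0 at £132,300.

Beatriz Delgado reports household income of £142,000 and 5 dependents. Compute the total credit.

Working Family Credit: base = 5 × £1,725 = £8,625. 13% of the £61,900 excess over £80,100 is £8,047; credit = £8,625 − £8,047 = £578.
Renter's Relief Credit: £142,000 is at or below the £283,200 threshold, so the full £5,460 applies.
Low-Income Housing Credit: £142,000 is at or above £132,300, so the credit is £0.
Total: £578 + £5,460 + £0 = £6,038.

£6,038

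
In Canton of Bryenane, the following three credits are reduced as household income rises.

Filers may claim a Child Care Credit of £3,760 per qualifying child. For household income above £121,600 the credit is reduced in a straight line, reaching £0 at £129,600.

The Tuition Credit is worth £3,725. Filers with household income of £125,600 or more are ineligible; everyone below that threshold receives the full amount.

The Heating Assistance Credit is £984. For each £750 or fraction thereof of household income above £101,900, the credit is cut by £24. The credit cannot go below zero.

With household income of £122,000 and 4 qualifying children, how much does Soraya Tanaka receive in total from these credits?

£18,349

Child Care Credit: base = 4 × £3,760 = £15,040. £122,000 is £400 into a £8,000 phase-out range, leaving 7,600/8,000 of the credit: £15,040 × 7,600/8,000 = £14,288.
Tuition Credit: £122,000 is below the £125,600 cutoff, so the full £3,725 applies.
Heating Assistance Credit: income exceeds £101,900 by £20,100, which is 27 full-or-partial £750 increments; reduction = 27 × £24 = £648, leaving £336.
Total: £14,288 + £3,725 + £336 = £18,349.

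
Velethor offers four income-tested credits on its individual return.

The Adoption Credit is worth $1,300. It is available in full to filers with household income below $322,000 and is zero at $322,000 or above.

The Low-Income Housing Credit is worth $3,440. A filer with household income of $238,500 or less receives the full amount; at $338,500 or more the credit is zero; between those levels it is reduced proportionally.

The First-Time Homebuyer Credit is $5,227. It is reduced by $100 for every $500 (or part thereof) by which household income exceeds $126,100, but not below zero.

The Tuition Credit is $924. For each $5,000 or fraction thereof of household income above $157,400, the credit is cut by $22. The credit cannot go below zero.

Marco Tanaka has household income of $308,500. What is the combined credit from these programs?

Adoption Credit: $308,500 is below the $322,000 cutoff, so the full $1,300 applies.
Low-Income Housing Credit: $308,500 is $70,000 into a $100,000 phase-out range, leaving 30,000/100,000 of the credit: $3,440 × 30,000/100,000 = $1,032.
First-Time Homebuyer Credit: income exceeds $126,100 by $182,400 → 365 increments × $100 = $36,500 ≥ base, so the credit is $0.
Tuition Credit: income exceeds $157,400 by $151,100, which is 31 full-or-partial $5,000 increments; reduction = 31 × $22 = $682, leaving $242.
Total: $1,300 + $1,032 + $0 + $242 = $2,574.

$2,574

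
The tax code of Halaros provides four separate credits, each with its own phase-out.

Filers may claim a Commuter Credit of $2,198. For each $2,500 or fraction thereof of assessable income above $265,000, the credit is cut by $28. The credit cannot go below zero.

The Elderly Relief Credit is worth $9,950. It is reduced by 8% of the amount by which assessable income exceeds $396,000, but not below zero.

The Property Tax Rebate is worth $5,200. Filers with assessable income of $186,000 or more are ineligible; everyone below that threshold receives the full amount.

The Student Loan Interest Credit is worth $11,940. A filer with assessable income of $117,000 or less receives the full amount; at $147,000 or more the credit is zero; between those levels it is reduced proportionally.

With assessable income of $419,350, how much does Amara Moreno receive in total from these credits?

Commuter Credit: income exceeds $265,000 by $154,350, which is 62 full-or-partial $2,500 increments; reduction = 62 × $28 = $1,736, leaving $462.
Elderly Relief Credit: 8% of the $23,350 excess over $396,000 is $1,868; credit = $9,950 − $1,868 = $8,082.
Property Tax Rebate: $419,350 meets or exceeds the $186,000 cutoff, so the credit is $0.
Student Loan Interest Credit: $419,350 is at or above $147,000, so the credit is $0.
Total: $462 + $8,082 + $0 + $0 = $8,544.

$8,544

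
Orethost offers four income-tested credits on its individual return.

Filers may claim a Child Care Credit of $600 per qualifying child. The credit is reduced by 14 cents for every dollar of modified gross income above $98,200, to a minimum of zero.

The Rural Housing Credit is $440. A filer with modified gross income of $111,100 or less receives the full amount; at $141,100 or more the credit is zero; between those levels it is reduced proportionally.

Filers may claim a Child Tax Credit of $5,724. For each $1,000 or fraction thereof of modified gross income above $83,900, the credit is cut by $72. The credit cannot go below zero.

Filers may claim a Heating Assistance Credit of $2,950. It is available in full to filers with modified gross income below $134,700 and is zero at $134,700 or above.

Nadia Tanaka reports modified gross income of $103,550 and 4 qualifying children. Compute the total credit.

$9,325

Child Care Credit: base = 4 × $600 = $2,400. 14% of the $5,350 excess over $98,200 is $749; credit = $2,400 − $749 = $1,651.
Rural Housing Credit: $103,550 is at or below the $111,100 threshold, so the full $440 applies.
Child Tax Credit: income exceeds $83,900 by $19,650, which is 20 full-or-partial $1,000 increments; reduction = 20 × $72 = $1,440, leaving $4,284.
Heating Assistance Credit: $103,550 is below the $134,700 cutoff, so the full $2,950 applies.
Total: $1,651 + $440 + $4,284 + $2,950 = $9,325.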